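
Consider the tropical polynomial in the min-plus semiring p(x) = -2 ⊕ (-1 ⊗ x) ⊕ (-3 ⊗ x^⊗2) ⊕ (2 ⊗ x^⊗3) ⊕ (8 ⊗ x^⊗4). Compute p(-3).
p(-3) = -9

A tropical monomial a ⊗ x^⊗i evaluates to a + i · x. Evaluating each term at x = -3:
  Term 0 contributes -2 + 0 · -3 = -2
  Term 1 contributes -1 + 1 · -3 = -4
  Term 2 contributes -3 + 2 · -3 = -9
  Term 3 contributes 2 + 3 · -3 = -7
  Term 4 contributes 8 + 4 · -3 = -4
p(-3) = ⊕ of these = min[-2, -4, -9, -7, -4] = -9.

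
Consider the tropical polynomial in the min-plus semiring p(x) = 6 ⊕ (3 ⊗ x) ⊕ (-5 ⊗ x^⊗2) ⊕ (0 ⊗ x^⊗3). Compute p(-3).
p(-3) = -11

A tropical monomial a ⊗ x^⊗i evaluates to a + i · x. Evaluating each term at x = -3:
  Term 0 contributes 6 + 0 · -3 = 6
  Term 1 contributes 3 + 1 · -3 = 0
  Term 2 contributes -5 + 2 · -3 = -11
  Term 3 contributes 0 + 3 · -3 = -9
p(-3) = ⊕ of these = min[6, 0, -11, -9] = -11.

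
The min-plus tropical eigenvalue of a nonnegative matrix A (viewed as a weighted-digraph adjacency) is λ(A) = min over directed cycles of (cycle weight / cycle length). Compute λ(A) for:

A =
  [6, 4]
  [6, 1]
λ(A) = 1

Enumerate directed cycles and compute their means (weight / length). Sample:
  cycle 0 → 0: weight = 6, length = 1, mean = 6/1 ≈ 6.000
  cycle 1 → 1: weight = 1, length = 1, mean = 1/1 ≈ 1.000
  cycle 0 → 1 → 0: weight = 10, length = 2, mean = 10/2 ≈ 5.000
  cycle 1 → 0 → 1: weight = 10, length = 2, mean = 10/2 ≈ 5.000
Minimum mean = 1.000, attained e.g. along the cycle 1 → 1 with weight 1 and length 1. So λ(A) = 1/1 = 1.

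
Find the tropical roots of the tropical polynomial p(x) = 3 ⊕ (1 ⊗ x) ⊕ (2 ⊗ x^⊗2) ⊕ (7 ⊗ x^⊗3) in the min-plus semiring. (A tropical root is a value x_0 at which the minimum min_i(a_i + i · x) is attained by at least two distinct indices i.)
Roots: {-5, -1, 2}

Each tropical root is a break point of the lower envelope of the lines y = a_i + i · x (there are 4 lines, with slopes 0, 1, ..., 3). Only the lines that attain the minimum somewhere contribute to roots; other lines are dominated. Here the surviving (envelope) indices are i = 3, i = 2, i = 1, i = 0.
Intersections between consecutive envelope lines give the roots: for adjacent envelope indices i < j the intersection is x = (a_i − a_j) / (j − i). Reading off the sorted break points: {-5, -1, 2}.
Verification: at each break x_0, at least two indices attain the minimum of min_i(a_i + i · x_0).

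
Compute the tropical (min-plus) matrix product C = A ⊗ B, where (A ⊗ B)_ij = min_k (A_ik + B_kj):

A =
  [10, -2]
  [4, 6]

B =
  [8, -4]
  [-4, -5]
A ⊗ B =
  [-6, -7]
  [2, 0]

Apply the min-plus product entry-by-entry:
  C[0][0] = min over k of (A[0][0] + B[0][0] = 10 + 8 = 18, A[0][1] + B[1][0] = -2 + -4 = -6) = -6 (attained at k = 1)
  C[0][1] = min over k of (A[0][0] + B[0][1] = 10 + -4 = 6, A[0][1] + B[1][1] = -2 + -5 = -7) = -7 (attained at k = 1)
  C[1][0] = min over k of (A[1][0] + B[0][0] = 4 + 8 = 12, A[1][1] + B[1][0] = 6 + -4 = 2) = 2 (attained at k = 1)
  C[1][1] = min over k of (A[1][0] + B[0][1] = 4 + -4 = 0, A[1][1] + B[1][1] = 6 + -5 = 1) = 0 (attained at k = 0)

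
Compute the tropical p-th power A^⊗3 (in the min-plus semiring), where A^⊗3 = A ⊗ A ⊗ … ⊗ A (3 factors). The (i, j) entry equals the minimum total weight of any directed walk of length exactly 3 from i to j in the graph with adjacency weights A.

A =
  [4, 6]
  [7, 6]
A^⊗3 =
  [12, 14]
  [15, 17]

Each entry (A^⊗3)_ij equals the minimum over all length-3 walks i = v_0 → v_1 → … → v_3 = j of Σ_t A[v_t][v_{t+1}]. For example, for (i, j) = (0, 1) we minimise over 4 possible intermediate vertex sequences; the minimum is 14, attained along the walk 0 → 0 → 0 → 1.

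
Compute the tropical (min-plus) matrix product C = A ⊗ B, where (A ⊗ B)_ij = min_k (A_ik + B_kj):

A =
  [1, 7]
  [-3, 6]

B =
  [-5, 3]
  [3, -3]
A ⊗ B =
  [-4, 4]
  [-8, 0]

Apply the min-plus product entry-by-entry:
  C[0][0] = min over k of (A[0][0] + B[0][0] = 1 + -5 = -4, A[0][1] + B[1][0] = 7 + 3 = 10) = -4 (attained at k = 0)
  C[0][1] = min over k of (A[0][0] + B[0][1] = 1 + 3 = 4, A[0][1] + B[1][1] = 7 + -3 = 4) = 4 (attained at k = 0)
  C[1][0] = min over k of (A[1][0] + B[0][0] = -3 + -5 = -8, A[1][1] + B[1][0] = 6 + 3 = 9) = -8 (attained at k = 0)
  C[1][1] = min over k of (A[1][0] + B[0][1] = -3 + 3 = 0, A[1][1] + B[1][1] = 6 + -3 = 3) = 0 (attained at k = 0)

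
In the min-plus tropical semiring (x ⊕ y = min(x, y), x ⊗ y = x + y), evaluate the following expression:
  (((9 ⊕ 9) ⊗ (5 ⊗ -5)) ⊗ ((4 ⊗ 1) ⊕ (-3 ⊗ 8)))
(((9 ⊕ 9) ⊗ (5 ⊗ -5)) ⊗ ((4 ⊗ 1) ⊕ (-3 ⊗ 8))) = 14

Expand innermost to outermost. Recall ⊕ takes the minimum of its arguments and ⊗ takes their sum. Working out the expression (((9 ⊕ 9) ⊗ (5 ⊗ -5)) ⊗ ((4 ⊗ 1) ⊕ (-3 ⊗ 8))) gives 14.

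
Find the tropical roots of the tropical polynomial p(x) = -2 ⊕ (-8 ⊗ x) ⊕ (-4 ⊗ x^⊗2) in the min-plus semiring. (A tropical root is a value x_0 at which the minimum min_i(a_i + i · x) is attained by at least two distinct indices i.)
Roots: {-4, 6}

Each tropical root is a break point of the lower envelope of the lines y = a_i + i · x (there are 3 lines, with slopes 0, 1, ..., 2). Only the lines that attain the minimum somewhere contribute to roots; other lines are dominated. Here the surviving (envelope) indices are i = 2, i = 1, i = 0.
Intersections between consecutive envelope lines give the roots: for adjacent envelope indices i < j the intersection is x = (a_i − a_j) / (j − i). Reading off the sorted break points: {-4, 6}.
Verification: at each break x_0, at least two indices attain the minimum of min_i(a_i + i · x_0).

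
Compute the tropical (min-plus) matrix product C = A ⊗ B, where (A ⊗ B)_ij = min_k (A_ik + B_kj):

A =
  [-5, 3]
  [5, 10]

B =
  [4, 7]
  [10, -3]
A ⊗ B =
  [-1, 0]
  [9, 7]

Apply the min-plus product entry-by-entry:
  C[0][0] = min over k of (A[0][0] + B[0][0] = -5 + 4 = -1, A[0][1] + B[1][0] = 3 + 10 = 13) = -1 (attained at k = 0)
  C[0][1] = min over k of (A[0][0] + B[0][1] = -5 + 7 = 2, A[0][1] + B[1][1] = 3 + -3 = 0) = 0 (attained at k = 1)
  C[1][0] = min over k of (A[1][0] + B[0][0] = 5 + 4 = 9, A[1][1] + B[1][0] = 10 + 10 = 20) = 9 (attained at k = 0)
  C[1][1] = min over k of (A[1][0] + B[0][1] = 5 + 7 = 12, A[1][1] + B[1][1] = 10 + -3 = 7) = 7 (attained at k = 1)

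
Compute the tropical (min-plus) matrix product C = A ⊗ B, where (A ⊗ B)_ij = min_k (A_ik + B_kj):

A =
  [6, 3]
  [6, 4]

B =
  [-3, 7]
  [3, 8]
A ⊗ B =
  [3, 11]
  [3, 12]

Apply the min-plus product entry-by-entry:
  C[0][0] = min over k of (A[0][0] + B[0][0] = 6 + -3 = 3, A[0][1] + B[1][0] = 3 + 3 = 6) = 3 (attained at k = 0)
  C[0][1] = min over k of (A[0][0] + B[0][1] = 6 + 7 = 13, A[0][1] + B[1][1] = 3 + 8 = 11) = 11 (attained at k = 1)
  C[1][0] = min over k of (A[1][0] + B[0][0] = 6 + -3 = 3, A[1][1] + B[1][0] = 4 + 3 = 7) = 3 (attained at k = 0)
  C[1][1] = min over k of (A[1][0] + B[0][1] = 6 + 7 = 13, A[1][1] + B[1][1] = 4 + 8 = 12) = 12 (attained at k = 1)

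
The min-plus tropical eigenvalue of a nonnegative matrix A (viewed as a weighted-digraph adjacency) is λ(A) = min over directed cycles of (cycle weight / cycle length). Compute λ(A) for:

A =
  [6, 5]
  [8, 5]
λ(A) = 5

Enumerate directed cycles and compute their means (weight / length). Sample:
  cycle 0 → 0: weight = 6, length = 1, mean = 6/1 ≈ 6.000
  cycle 1 → 1: weight = 5, length = 1, mean = 5/1 ≈ 5.000
  cycle 0 → 1 → 0: weight = 13, length = 2, mean = 13/2 ≈ 6.500
  cycle 1 → 0 → 1: weight = 13, length = 2, mean = 13/2 ≈ 6.500
Minimum mean = 5.000, attained e.g. along the cycle 1 → 1 with weight 5 and length 1. So λ(A) = 5/1 = 5.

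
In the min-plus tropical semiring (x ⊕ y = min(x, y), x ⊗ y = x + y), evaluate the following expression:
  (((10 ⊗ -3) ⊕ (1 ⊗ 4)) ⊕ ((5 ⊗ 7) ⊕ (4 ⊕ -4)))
(((10 ⊗ -3) ⊕ (1 ⊗ 4)) ⊕ ((5 ⊗ 7) ⊕ (4 ⊕ -4))) = -4

Expand innermost to outermost. Recall ⊕ takes the minimum of its arguments and ⊗ takes their sum. Working out the expression (((10 ⊗ -3) ⊕ (1 ⊗ 4)) ⊕ ((5 ⊗ 7) ⊕ (4 ⊕ -4))) gives -4.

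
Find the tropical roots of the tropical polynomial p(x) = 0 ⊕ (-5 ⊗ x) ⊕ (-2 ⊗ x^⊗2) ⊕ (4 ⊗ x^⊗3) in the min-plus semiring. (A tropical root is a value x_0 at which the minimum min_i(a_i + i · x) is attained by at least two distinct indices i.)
Roots: {-6, -3, 5}

Each tropical root is a break point of the lower envelope of the lines y = a_i + i · x (there are 4 lines, with slopes 0, 1, ..., 3). Only the lines that attain the minimum somewhere contribute to roots; other lines are dominated. Here the surviving (envelope) indices are i = 3, i = 2, i = 1, i = 0.
Intersections between consecutive envelope lines give the roots: for adjacent envelope indices i < j the intersection is x = (a_i − a_j) / (j − i). Reading off the sorted break points: {-6, -3, 5}.
Verification: at each break x_0, at least two indices attain the minimum of min_i(a_i + i · x_0).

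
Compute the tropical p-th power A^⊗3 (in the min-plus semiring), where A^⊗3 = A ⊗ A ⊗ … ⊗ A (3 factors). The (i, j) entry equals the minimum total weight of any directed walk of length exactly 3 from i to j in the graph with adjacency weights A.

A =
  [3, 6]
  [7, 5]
A^⊗3 =
  [9, 12]
  [13, 15]

Each entry (A^⊗3)_ij equals the minimum over all length-3 walks i = v_0 → v_1 → … → v_3 = j of Σ_t A[v_t][v_{t+1}]. For example, for (i, j) = (0, 1) we minimise over 4 possible intermediate vertex sequences; the minimum is 12, attained along the walk 0 → 0 → 0 → 1.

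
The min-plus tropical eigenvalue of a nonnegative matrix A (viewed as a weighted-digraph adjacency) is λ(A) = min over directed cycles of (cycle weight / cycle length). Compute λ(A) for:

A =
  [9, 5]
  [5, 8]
λ(A) = 5

Enumerate directed cycles and compute their means (weight / length). Sample:
  cycle 0 → 0: weight = 9, length = 1, mean = 9/1 ≈ 9.000
  cycle 1 → 1: weight = 8, length = 1, mean = 8/1 ≈ 8.000
  cycle 0 → 1 → 0: weight = 10, length = 2, mean = 10/2 ≈ 5.000
  cycle 1 → 0 → 1: weight = 10, length = 2, mean = 10/2 ≈ 5.000
Minimum mean = 5.000, attained e.g. along the cycle 0 → 1 → 0 with weight 10 and length 2. So λ(A) = 10/2 = 5.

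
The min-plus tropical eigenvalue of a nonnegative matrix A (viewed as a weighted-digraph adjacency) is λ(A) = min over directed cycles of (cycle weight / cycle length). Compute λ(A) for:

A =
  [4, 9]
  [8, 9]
λ(A) = 4

Enumerate directed cycles and compute their means (weight / length). Sample:
  cycle 0 → 0: weight = 4, length = 1, mean = 4/1 ≈ 4.000
  cycle 1 → 1: weight = 9, length = 1, mean = 9/1 ≈ 9.000
  cycle 0 → 1 → 0: weight = 17, length = 2, mean = 17/2 ≈ 8.500
  cycle 1 → 0 → 1: weight = 17, length = 2, mean = 17/2 ≈ 8.500
Minimum mean = 4.000, attained e.g. along the cycle 0 → 0 with weight 4 and length 1. So λ(A) = 4/1 = 4.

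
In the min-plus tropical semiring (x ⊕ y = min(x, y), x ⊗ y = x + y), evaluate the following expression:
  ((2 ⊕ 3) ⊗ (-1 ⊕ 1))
((2 ⊕ 3) ⊗ (-1 ⊕ 1)) = 1

Expand innermost to outermost. Recall ⊕ takes the minimum of its arguments and ⊗ takes their sum. Working out the expression ((2 ⊕ 3) ⊗ (-1 ⊕ 1)) gives 1.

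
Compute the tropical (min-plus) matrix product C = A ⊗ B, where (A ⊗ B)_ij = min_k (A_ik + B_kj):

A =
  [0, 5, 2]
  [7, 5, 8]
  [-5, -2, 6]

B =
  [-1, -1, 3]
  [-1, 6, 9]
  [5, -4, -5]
A ⊗ B =
  [-1, -2, -3]
  [4, 4, 3]
  [-6, -6, -2]

Apply the min-plus product entry-by-entry:
  C[0][0] = min over k of (A[0][0] + B[0][0] = 0 + -1 = -1, A[0][1] + B[1][0] = 5 + -1 = 4, A[0][2] + B[2][0] = 2 + 5 = 7) = -1 (attained at k = 0)
  C[0][1] = min over k of (A[0][0] + B[0][1] = 0 + -1 = -1, A[0][1] + B[1][1] = 5 + 6 = 11, A[0][2] + B[2][1] = 2 + -4 = -2) = -2 (attained at k = 2)
  C[0][2] = min over k of (A[0][0] + B[0][2] = 0 + 3 = 3, A[0][1] + B[1][2] = 5 + 9 = 14, A[0][2] + B[2][2] = 2 + -5 = -3) = -3 (attained at k = 2)
  C[1][0] = min over k of (A[1][0] + B[0][0] = 7 + -1 = 6, A[1][1] + B[1][0] = 5 + -1 = 4, A[1][2] + B[2][0] = 8 + 5 = 13) = 4 (attained at k = 1)
  C[1][1] = min over k of (A[1][0] + B[0][1] = 7 + -1 = 6, A[1][1] + B[1][1] = 5 + 6 = 11, A[1][2] + B[2][1] = 8 + -4 = 4) = 4 (attained at k = 2)
  C[1][2] = min over k of (A[1][0] + B[0][2] = 7 + 3 = 10, A[1][1] + B[1][2] = 5 + 9 = 14, A[1][2] + B[2][2] = 8 + -5 = 3) = 3 (attained at k = 2)
  C[2][0] = min over k of (A[2][0] + B[0][0] = -5 + -1 = -6, A[2][1] + B[1][0] = -2 + -1 = -3, A[2][2] + B[2][0] = 6 + 5 = 11) = -6 (attained at k = 0)
  C[2][1] = min over k of (A[2][0] + B[0][1] = -5 + -1 = -6, A[2][1] + B[1][1] = -2 + 6 = 4, A[2][2] + B[2][1] = 6 + -4 = 2) = -6 (attained at k = 0)
  C[2][2] = min over k of (A[2][0] + B[0][2] = -5 + 3 = -2, A[2][1] + B[1][2] = -2 + 9 = 7, A[2][2] + B[2][2] = 6 + -5 = 1) = -2 (attained at k = 0)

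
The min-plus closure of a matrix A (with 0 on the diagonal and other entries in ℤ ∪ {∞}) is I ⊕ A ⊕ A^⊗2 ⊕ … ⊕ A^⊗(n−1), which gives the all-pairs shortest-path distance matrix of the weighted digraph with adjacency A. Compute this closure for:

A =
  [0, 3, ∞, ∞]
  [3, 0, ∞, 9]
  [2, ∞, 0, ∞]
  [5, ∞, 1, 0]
Closure =
  [0, 3, 13, 12]
  [3, 0, 10, 9]
  [2, 5, 0, 14]
  [3, 6, 1, 0]

This is the Floyd-Warshall all-pairs shortest-path computation. For each intermediate vertex k = 0, 1, …, 3, update dist[i][j] ← min(dist[i][j], dist[i][k] + dist[k][j]). The final matrix gives, for each (i, j), the minimum total weight of any directed path from i to j (possibly empty when i = j).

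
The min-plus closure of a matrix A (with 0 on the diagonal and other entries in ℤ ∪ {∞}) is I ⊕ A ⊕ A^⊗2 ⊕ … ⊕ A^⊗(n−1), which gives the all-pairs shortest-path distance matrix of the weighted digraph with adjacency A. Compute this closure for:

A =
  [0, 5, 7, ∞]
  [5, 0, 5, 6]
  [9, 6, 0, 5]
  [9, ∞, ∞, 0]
Closure =
  [0, 5, 7, 11]
  [5, 0, 5, 6]
  [9, 6, 0, 5]
  [9, 14, 16, 0]

This is the Floyd-Warshall all-pairs shortest-path computation. For each intermediate vertex k = 0, 1, …, 3, update dist[i][j] ← min(dist[i][j], dist[i][k] + dist[k][j]). The final matrix gives, for each (i, j), the minimum total weight of any directed path from i to j (possibly empty when i = j).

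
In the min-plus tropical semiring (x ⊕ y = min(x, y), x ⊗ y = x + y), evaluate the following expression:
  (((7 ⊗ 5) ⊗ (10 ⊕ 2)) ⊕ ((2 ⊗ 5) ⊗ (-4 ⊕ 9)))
(((7 ⊗ 5) ⊗ (10 ⊕ 2)) ⊕ ((2 ⊗ 5) ⊗ (-4 ⊕ 9))) = 3

Expand innermost to outermost. Recall ⊕ takes the minimum of its arguments and ⊗ takes their sum. Working out the expression (((7 ⊗ 5) ⊗ (10 ⊕ 2)) ⊕ ((2 ⊗ 5) ⊗ (-4 ⊕ 9))) gives 3.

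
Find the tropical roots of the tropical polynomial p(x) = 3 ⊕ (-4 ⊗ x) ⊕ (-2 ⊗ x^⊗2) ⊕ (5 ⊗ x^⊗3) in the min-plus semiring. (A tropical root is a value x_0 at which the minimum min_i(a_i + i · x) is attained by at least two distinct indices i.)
Roots: {-7, -2, 7}

Each tropical root is a break point of the lower envelope of the lines y = a_i + i · x (there are 4 lines, with slopes 0, 1, ..., 3). Only the lines that attain the minimum somewhere contribute to roots; other lines are dominated. Here the surviving (envelope) indices are i = 3, i = 2, i = 1, i = 0.
Intersections between consecutive envelope lines give the roots: for adjacent envelope indices i < j the intersection is x = (a_i − a_j) / (j − i). Reading off the sorted break points: {-7, -2, 7}.
Verification: at each break x_0, at least two indices attain the minimum of min_i(a_i + i · x_0).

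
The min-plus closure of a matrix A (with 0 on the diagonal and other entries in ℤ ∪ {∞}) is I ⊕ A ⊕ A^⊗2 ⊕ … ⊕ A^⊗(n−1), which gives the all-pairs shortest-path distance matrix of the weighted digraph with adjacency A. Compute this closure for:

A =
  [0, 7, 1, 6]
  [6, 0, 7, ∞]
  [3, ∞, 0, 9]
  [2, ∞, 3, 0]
Closure =
  [0, 7, 1, 6]
  [6, 0, 7, 12]
  [3, 10, 0, 9]
  [2, 9, 3, 0]

This is the Floyd-Warshall all-pairs shortest-path computation. For each intermediate vertex k = 0, 1, …, 3, update dist[i][j] ← min(dist[i][j], dist[i][k] + dist[k][j]). The final matrix gives, for each (i, j), the minimum total weight of any directed path from i to j (possibly empty when i = j).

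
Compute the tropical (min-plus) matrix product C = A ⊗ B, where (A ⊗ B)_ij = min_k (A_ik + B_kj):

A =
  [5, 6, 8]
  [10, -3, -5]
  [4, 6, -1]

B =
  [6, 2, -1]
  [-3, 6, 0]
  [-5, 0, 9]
A ⊗ B =
  [3, 7, 4]
  [-10, -5, -3]
  [-6, -1, 3]

Apply the min-plus product entry-by-entry:
  C[0][0] = min over k of (A[0][0] + B[0][0] = 5 + 6 = 11, A[0][1] + B[1][0] = 6 + -3 = 3, A[0][2] + B[2][0] = 8 + -5 = 3) = 3 (attained at k = 1)
  C[0][1] = min over k of (A[0][0] + B[0][1] = 5 + 2 = 7, A[0][1] + B[1][1] = 6 + 6 = 12, A[0][2] + B[2][1] = 8 + 0 = 8) = 7 (attained at k = 0)
  C[0][2] = min over k of (A[0][0] + B[0][2] = 5 + -1 = 4, A[0][1] + B[1][2] = 6 + 0 = 6, A[0][2] + B[2][2] = 8 + 9 = 17) = 4 (attained at k = 0)
  C[1][0] = min over k of (A[1][0] + B[0][0] = 10 + 6 = 16, A[1][1] + B[1][0] = -3 + -3 = -6, A[1][2] + B[2][0] = -5 + -5 = -10) = -10 (attained at k = 2)
  C[1][1] = min over k of (A[1][0] + B[0][1] = 10 + 2 = 12, A[1][1] + B[1][1] = -3 + 6 = 3, A[1][2] + B[2][1] = -5 + 0 = -5) = -5 (attained at k = 2)
  C[1][2] = min over k of (A[1][0] + B[0][2] = 10 + -1 = 9, A[1][1] + B[1][2] = -3 + 0 = -3, A[1][2] + B[2][2] = -5 + 9 = 4) = -3 (attained at k = 1)
  C[2][0] = min over k of (A[2][0] + B[0][0] = 4 + 6 = 10, A[2][1] + B[1][0] = 6 + -3 = 3, A[2][2] + B[2][0] = -1 + -5 = -6) = -6 (attained at k = 2)
  C[2][1] = min over k of (A[2][0] + B[0][1] = 4 + 2 = 6, A[2][1] + B[1][1] = 6 + 6 = 12, A[2][2] + B[2][1] = -1 + 0 = -1) = -1 (attained at k = 2)
  C[2][2] = min over k of (A[2][0] + B[0][2] = 4 + -1 = 3, A[2][1] + B[1][2] = 6 + 0 = 6, A[2][2] + B[2][2] = -1 + 9 = 8) = 3 (attained at k = 0)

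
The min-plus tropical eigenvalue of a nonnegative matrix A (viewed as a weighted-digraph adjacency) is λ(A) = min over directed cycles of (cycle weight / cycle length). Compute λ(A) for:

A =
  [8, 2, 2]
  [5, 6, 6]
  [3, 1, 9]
λ(A) = 5/2

Enumerate directed cycles and compute their means (weight / length). Sample:
  cycle 0 → 0: weight = 8, length = 1, mean = 8/1 ≈ 8.000
  cycle 1 → 1: weight = 6, length = 1, mean = 6/1 ≈ 6.000
  cycle 2 → 2: weight = 9, length = 1, mean = 9/1 ≈ 9.000
  cycle 0 → 1 → 0: weight = 7, length = 2, mean = 7/2 ≈ 3.500
  cycle 0 → 2 → 0: weight = 5, length = 2, mean = 5/2 ≈ 2.500
  cycle 1 → 0 → 1: weight = 7, length = 2, mean = 7/2 ≈ 3.500
Minimum mean = 2.500, attained e.g. along the cycle 0 → 2 → 0 with weight 5 and length 2. So λ(A) = 5/2 = 5/2.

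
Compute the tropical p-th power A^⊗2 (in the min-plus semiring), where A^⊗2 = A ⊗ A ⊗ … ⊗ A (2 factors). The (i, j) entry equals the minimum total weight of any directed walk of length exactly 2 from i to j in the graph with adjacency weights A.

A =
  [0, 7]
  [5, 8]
A^⊗2 =
  [0, 7]
  [5, 12]

Each entry (A^⊗2)_ij equals the minimum over all length-2 walks i = v_0 → v_1 → … → v_2 = j of Σ_t A[v_t][v_{t+1}]. For example, for (i, j) = (0, 1) we minimise over 2 possible intermediate vertex sequences; the minimum is 7, attained along the walk 0 → 0 → 1.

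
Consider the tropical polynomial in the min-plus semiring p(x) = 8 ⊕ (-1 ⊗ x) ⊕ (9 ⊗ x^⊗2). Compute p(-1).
p(-1) = -2

A tropical monomial a ⊗ x^⊗i evaluates to a + i · x. Evaluating each term at x = -1:
  Term 0 contributes 8 + 0 · -1 = 8
  Term 1 contributes -1 + 1 · -1 = -2
  Term 2 contributes 9 + 2 · -1 = 7
p(-1) = ⊕ of these = min[8, -2, 7] = -2.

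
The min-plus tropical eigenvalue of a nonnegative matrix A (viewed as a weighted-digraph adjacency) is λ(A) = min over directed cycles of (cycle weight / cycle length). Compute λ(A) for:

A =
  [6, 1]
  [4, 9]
λ(A) = 5/2

Enumerate directed cycles and compute their means (weight / length). Sample:
  cycle 0 → 0: weight = 6, length = 1, mean = 6/1 ≈ 6.000
  cycle 1 → 1: weight = 9, length = 1, mean = 9/1 ≈ 9.000
  cycle 0 → 1 → 0: weight = 5, length = 2, mean = 5/2 ≈ 2.500
  cycle 1 → 0 → 1: weight = 5, length = 2, mean = 5/2 ≈ 2.500
Minimum mean = 2.500, attained e.g. along the cycle 0 → 1 → 0 with weight 5 and length 2. So λ(A) = 5/2 = 5/2.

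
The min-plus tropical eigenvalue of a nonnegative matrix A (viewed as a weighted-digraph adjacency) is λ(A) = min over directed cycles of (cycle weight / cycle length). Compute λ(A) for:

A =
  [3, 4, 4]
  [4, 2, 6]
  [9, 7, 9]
λ(A) = 2

Enumerate directed cycles and compute their means (weight / length). Sample:
  cycle 0 → 0: weight = 3, length = 1, mean = 3/1 ≈ 3.000
  cycle 1 → 1: weight = 2, length = 1, mean = 2/1 ≈ 2.000
  cycle 2 → 2: weight = 9, length = 1, mean = 9/1 ≈ 9.000
  cycle 0 → 1 → 0: weight = 8, length = 2, mean = 8/2 ≈ 4.000
  cycle 0 → 2 → 0: weight = 13, length = 2, mean = 13/2 ≈ 6.500
  cycle 1 → 0 → 1: weight = 8, length = 2, mean = 8/2 ≈ 4.000
Minimum mean = 2.000, attained e.g. along the cycle 1 → 1 with weight 2 and length 1. So λ(A) = 2/1 = 2.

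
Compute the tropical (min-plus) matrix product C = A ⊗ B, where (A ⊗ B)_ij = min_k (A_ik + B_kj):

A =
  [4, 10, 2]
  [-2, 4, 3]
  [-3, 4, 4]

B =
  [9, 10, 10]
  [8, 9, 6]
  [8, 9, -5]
A ⊗ B =
  [10, 11, -3]
  [7, 8, -2]
  [6, 7, -1]

Apply the min-plus product entry-by-entry:
  C[0][0] = min over k of (A[0][0] + B[0][0] = 4 + 9 = 13, A[0][1] + B[1][0] = 10 + 8 = 18, A[0][2] + B[2][0] = 2 + 8 = 10) = 10 (attained at k = 2)
  C[0][1] = min over k of (A[0][0] + B[0][1] = 4 + 10 = 14, A[0][1] + B[1][1] = 10 + 9 = 19, A[0][2] + B[2][1] = 2 + 9 = 11) = 11 (attained at k = 2)
  C[0][2] = min over k of (A[0][0] + B[0][2] = 4 + 10 = 14, A[0][1] + B[1][2] = 10 + 6 = 16, A[0][2] + B[2][2] = 2 + -5 = -3) = -3 (attained at k = 2)
  C[1][0] = min over k of (A[1][0] + B[0][0] = -2 + 9 = 7, A[1][1] + B[1][0] = 4 + 8 = 12, A[1][2] + B[2][0] = 3 + 8 = 11) = 7 (attained at k = 0)
  C[1][1] = min over k of (A[1][0] + B[0][1] = -2 + 10 = 8, A[1][1] + B[1][1] = 4 + 9 = 13, A[1][2] + B[2][1] = 3 + 9 = 12) = 8 (attained at k = 0)
  C[1][2] = min over k of (A[1][0] + B[0][2] = -2 + 10 = 8, A[1][1] + B[1][2] = 4 + 6 = 10, A[1][2] + B[2][2] = 3 + -5 = -2) = -2 (attained at k = 2)
  C[2][0] = min over k of (A[2][0] + B[0][0] = -3 + 9 = 6, A[2][1] + B[1][0] = 4 + 8 = 12, A[2][2] + B[2][0] = 4 + 8 = 12) = 6 (attained at k = 0)
  C[2][1] = min over k of (A[2][0] + B[0][1] = -3 + 10 = 7, A[2][1] + B[1][1] = 4 + 9 = 13, A[2][2] + B[2][1] = 4 + 9 = 13) = 7 (attained at k = 0)
  C[2][2] = min over k of (A[2][0] + B[0][2] = -3 + 10 = 7, A[2][1] + B[1][2] = 4 + 6 = 10, A[2][2] + B[2][2] = 4 + -5 = -1) = -1 (attained at k = 2)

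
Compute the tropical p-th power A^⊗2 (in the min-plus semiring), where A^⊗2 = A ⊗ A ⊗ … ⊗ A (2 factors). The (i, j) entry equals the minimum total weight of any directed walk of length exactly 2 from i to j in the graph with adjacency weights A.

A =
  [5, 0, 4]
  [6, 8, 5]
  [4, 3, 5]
A^⊗2 =
  [6, 5, 5]
  [9, 6, 10]
  [9, 4, 8]

Each entry (A^⊗2)_ij equals the minimum over all length-2 walks i = v_0 → v_1 → … → v_2 = j of Σ_t A[v_t][v_{t+1}]. For example, for (i, j) = (0, 2) we minimise over 3 possible intermediate vertex sequences; the minimum is 5, attained along the walk 0 → 1 → 2.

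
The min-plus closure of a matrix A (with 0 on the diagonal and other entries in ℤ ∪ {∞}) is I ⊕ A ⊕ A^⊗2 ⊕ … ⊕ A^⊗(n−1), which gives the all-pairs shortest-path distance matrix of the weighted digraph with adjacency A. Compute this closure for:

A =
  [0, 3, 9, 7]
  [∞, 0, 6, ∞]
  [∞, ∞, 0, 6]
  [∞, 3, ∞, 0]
Closure =
  [0, 3, 9, 7]
  [∞, 0, 6, 12]
  [∞, 9, 0, 6]
  [∞, 3, 9, 0]

This is the Floyd-Warshall all-pairs shortest-path computation. For each intermediate vertex k = 0, 1, …, 3, update dist[i][j] ← min(dist[i][j], dist[i][k] + dist[k][j]). The final matrix gives, for each (i, j), the minimum total weight of any directed path from i to j (possibly empty when i = j).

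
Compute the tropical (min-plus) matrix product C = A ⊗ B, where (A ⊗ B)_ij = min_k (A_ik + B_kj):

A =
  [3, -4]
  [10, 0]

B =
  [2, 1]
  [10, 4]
A ⊗ B =
  [5, 0]
  [10, 4]

Apply the min-plus product entry-by-entry:
  C[0][0] = min over k of (A[0][0] + B[0][0] = 3 + 2 = 5, A[0][1] + B[1][0] = -4 + 10 = 6) = 5 (attained at k = 0)
  C[0][1] = min over k of (A[0][0] + B[0][1] = 3 + 1 = 4, A[0][1] + B[1][1] = -4 + 4 = 0) = 0 (attained at k = 1)
  C[1][0] = min over k of (A[1][0] + B[0][0] = 10 + 2 = 12, A[1][1] + B[1][0] = 0 + 10 = 10) = 10 (attained at k = 1)
  C[1][1] = min over k of (A[1][0] + B[0][1] = 10 + 1 = 11, A[1][1] + B[1][1] = 0 + 4 = 4) = 4 (attained at k = 1)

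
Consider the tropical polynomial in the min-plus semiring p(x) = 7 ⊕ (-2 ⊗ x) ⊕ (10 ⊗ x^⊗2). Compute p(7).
p(7) = 5

A tropical monomial a ⊗ x^⊗i evaluates to a + i · x. Evaluating each term at x = 7:
  Term 0 contributes 7 + 0 · 7 = 7
  Term 1 contributes -2 + 1 · 7 = 5
  Term 2 contributes 10 + 2 · 7 = 24
p(7) = ⊕ of these = min[7, 5, 24] = 5.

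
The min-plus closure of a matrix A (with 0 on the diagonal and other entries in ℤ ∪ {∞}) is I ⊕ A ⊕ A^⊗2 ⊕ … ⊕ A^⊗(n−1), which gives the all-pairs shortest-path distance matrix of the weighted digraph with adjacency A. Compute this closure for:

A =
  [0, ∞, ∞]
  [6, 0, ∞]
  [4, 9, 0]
Closure =
  [0, ∞, ∞]
  [6, 0, ∞]
  [4, 9, 0]

This is the Floyd-Warshall all-pairs shortest-path computation. For each intermediate vertex k = 0, 1, …, 2, update dist[i][j] ← min(dist[i][j], dist[i][k] + dist[k][j]). The final matrix gives, for each (i, j), the minimum total weight of any directed path from i to j (possibly empty when i = j).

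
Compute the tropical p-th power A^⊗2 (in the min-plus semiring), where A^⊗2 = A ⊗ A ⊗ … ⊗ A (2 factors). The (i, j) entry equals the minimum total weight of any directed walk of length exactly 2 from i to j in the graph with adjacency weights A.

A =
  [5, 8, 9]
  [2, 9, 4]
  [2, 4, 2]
A^⊗2 =
  [10, 13, 11]
  [6, 8, 6]
  [4, 6, 4]

Each entry (A^⊗2)_ij equals the minimum over all length-2 walks i = v_0 → v_1 → … → v_2 = j of Σ_t A[v_t][v_{t+1}]. For example, for (i, j) = (0, 2) we minimise over 3 possible intermediate vertex sequences; the minimum is 11, attained along the walk 0 → 2 → 2.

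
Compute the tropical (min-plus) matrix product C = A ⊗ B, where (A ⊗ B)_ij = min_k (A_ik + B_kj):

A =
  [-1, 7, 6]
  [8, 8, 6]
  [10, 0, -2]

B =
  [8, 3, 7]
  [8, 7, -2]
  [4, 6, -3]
A ⊗ B =
  [7, 2, 3]
  [10, 11, 3]
  [2, 4, -5]

Apply the min-plus product entry-by-entry:
  C[0][0] = min over k of (A[0][0] + B[0][0] = -1 + 8 = 7, A[0][1] + B[1][0] = 7 + 8 = 15, A[0][2] + B[2][0] = 6 + 4 = 10) = 7 (attained at k = 0)
  C[0][1] = min over k of (A[0][0] + B[0][1] = -1 + 3 = 2, A[0][1] + B[1][1] = 7 + 7 = 14, A[0][2] + B[2][1] = 6 + 6 = 12) = 2 (attained at k = 0)
  C[0][2] = min over k of (A[0][0] + B[0][2] = -1 + 7 = 6, A[0][1] + B[1][2] = 7 + -2 = 5, A[0][2] + B[2][2] = 6 + -3 = 3) = 3 (attained at k = 2)
  C[1][0] = min over k of (A[1][0] + B[0][0] = 8 + 8 = 16, A[1][1] + B[1][0] = 8 + 8 = 16, A[1][2] + B[2][0] = 6 + 4 = 10) = 10 (attained at k = 2)
  C[1][1] = min over k of (A[1][0] + B[0][1] = 8 + 3 = 11, A[1][1] + B[1][1] = 8 + 7 = 15, A[1][2] + B[2][1] = 6 + 6 = 12) = 11 (attained at k = 0)
  C[1][2] = min over k of (A[1][0] + B[0][2] = 8 + 7 = 15, A[1][1] + B[1][2] = 8 + -2 = 6, A[1][2] + B[2][2] = 6 + -3 = 3) = 3 (attained at k = 2)
  C[2][0] = min over k of (A[2][0] + B[0][0] = 10 + 8 = 18, A[2][1] + B[1][0] = 0 + 8 = 8, A[2][2] + B[2][0] = -2 + 4 = 2) = 2 (attained at k = 2)
  C[2][1] = min over k of (A[2][0] + B[0][1] = 10 + 3 = 13, A[2][1] + B[1][1] = 0 + 7 = 7, A[2][2] + B[2][1] = -2 + 6 = 4) = 4 (attained at k = 2)
  C[2][2] = min over k of (A[2][0] + B[0][2] = 10 + 7 = 17, A[2][1] + B[1][2] = 0 + -2 = -2, A[2][2] + B[2][2] = -2 + -3 = -5) = -5 (attained at k = 2)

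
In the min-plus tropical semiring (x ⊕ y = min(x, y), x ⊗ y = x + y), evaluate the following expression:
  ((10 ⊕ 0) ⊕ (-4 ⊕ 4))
((10 ⊕ 0) ⊕ (-4 ⊕ 4)) = -4

Expand innermost to outermost. Recall ⊕ takes the minimum of its arguments and ⊗ takes their sum. Working out the expression ((10 ⊕ 0) ⊕ (-4 ⊕ 4)) gives -4.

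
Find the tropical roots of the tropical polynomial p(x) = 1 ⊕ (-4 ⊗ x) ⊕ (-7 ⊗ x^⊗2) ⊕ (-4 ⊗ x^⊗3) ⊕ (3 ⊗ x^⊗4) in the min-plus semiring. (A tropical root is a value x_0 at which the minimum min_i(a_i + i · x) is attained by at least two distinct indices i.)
Roots: {-7, -3, 3, 5}

Each tropical root is a break point of the lower envelope of the lines y = a_i + i · x (there are 5 lines, with slopes 0, 1, ..., 4). Only the lines that attain the minimum somewhere contribute to roots; other lines are dominated. Here the surviving (envelope) indices are i = 4, i = 3, i = 2, i = 1, i = 0.
Intersections between consecutive envelope lines give the roots: for adjacent envelope indices i < j the intersection is x = (a_i − a_j) / (j − i). Reading off the sorted break points: {-7, -3, 3, 5}.
Verification: at each break x_0, at least two indices attain the minimum of min_i(a_i + i · x_0).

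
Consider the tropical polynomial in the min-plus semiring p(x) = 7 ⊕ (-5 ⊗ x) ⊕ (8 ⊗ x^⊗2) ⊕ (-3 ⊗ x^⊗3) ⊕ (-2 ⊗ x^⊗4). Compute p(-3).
p(-3) = -14

A tropical monomial a ⊗ x^⊗i evaluates to a + i · x. Evaluating each term at x = -3:
  Term 0 contributes 7 + 0 · -3 = 7
  Term 1 contributes -5 + 1 · -3 = -8
  Term 2 contributes 8 + 2 · -3 = 2
  Term 3 contributes -3 + 3 · -3 = -12
  Term 4 contributes -2 + 4 · -3 = -14
p(-3) = ⊕ of these = min[7, -8, 2, -12, -14] = -14.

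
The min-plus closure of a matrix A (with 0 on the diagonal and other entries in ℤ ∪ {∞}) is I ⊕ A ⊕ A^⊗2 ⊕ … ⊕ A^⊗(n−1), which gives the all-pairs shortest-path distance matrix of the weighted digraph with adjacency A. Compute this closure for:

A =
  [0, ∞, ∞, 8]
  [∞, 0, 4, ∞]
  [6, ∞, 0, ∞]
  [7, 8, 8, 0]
Closure =
  [0, 16, 16, 8]
  [10, 0, 4, 18]
  [6, 22, 0, 14]
  [7, 8, 8, 0]

This is the Floyd-Warshall all-pairs shortest-path computation. For each intermediate vertex k = 0, 1, …, 3, update dist[i][j] ← min(dist[i][j], dist[i][k] + dist[k][j]). The final matrix gives, for each (i, j), the minimum total weight of any directed path from i to j (possibly empty when i = j).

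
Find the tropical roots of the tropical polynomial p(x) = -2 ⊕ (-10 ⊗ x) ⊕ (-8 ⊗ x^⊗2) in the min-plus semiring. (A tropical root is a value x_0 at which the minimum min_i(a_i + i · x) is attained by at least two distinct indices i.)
Roots: {-2, 8}

Each tropical root is a break point of the lower envelope of the lines y = a_i + i · x (there are 3 lines, with slopes 0, 1, ..., 2). Only the lines that attain the minimum somewhere contribute to roots; other lines are dominated. Here the surviving (envelope) indices are i = 2, i = 1, i = 0.
Intersections between consecutive envelope lines give the roots: for adjacent envelope indices i < j the intersection is x = (a_i − a_j) / (j − i). Reading off the sorted break points: {-2, 8}.
Verification: at each break x_0, at least two indices attain the minimum of min_i(a_i + i · x_0).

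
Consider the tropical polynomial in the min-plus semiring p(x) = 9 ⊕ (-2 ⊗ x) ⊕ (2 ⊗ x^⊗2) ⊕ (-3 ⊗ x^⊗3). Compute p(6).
p(6) = 4

A tropical monomial a ⊗ x^⊗i evaluates to a + i · x. Evaluating each term at x = 6:
  Term 0 contributes 9 + 0 · 6 = 9
  Term 1 contributes -2 + 1 · 6 = 4
  Term 2 contributes 2 + 2 · 6 = 14
  Term 3 contributes -3 + 3 · 6 = 15
p(6) = ⊕ of these = min[9, 4, 14, 15] = 4.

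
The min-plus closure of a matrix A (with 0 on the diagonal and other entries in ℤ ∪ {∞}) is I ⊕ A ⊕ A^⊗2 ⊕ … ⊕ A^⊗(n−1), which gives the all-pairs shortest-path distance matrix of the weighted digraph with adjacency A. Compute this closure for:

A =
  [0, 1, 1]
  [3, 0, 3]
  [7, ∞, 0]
Closure =
  [0, 1, 1]
  [3, 0, 3]
  [7, 8, 0]

This is the Floyd-Warshall all-pairs shortest-path computation. For each intermediate vertex k = 0, 1, …, 2, update dist[i][j] ← min(dist[i][j], dist[i][k] + dist[k][j]). The final matrix gives, for each (i, j), the minimum total weight of any directed path from i to j (possibly empty when i = j).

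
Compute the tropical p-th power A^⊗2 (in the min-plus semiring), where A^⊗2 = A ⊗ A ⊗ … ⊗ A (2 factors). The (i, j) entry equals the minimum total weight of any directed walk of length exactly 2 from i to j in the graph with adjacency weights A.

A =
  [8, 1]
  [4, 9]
A^⊗2 =
  [5, 9]
  [12, 5]

Each entry (A^⊗2)_ij equals the minimum over all length-2 walks i = v_0 → v_1 → … → v_2 = j of Σ_t A[v_t][v_{t+1}]. For example, for (i, j) = (0, 1) we minimise over 2 possible intermediate vertex sequences; the minimum is 9, attained along the walk 0 → 0 → 1.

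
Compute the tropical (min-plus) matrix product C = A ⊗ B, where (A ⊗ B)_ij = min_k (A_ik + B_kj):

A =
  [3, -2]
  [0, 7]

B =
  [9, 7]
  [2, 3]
A ⊗ B =
  [0, 1]
  [9, 7]

Apply the min-plus product entry-by-entry:
  C[0][0] = min over k of (A[0][0] + B[0][0] = 3 + 9 = 12, A[0][1] + B[1][0] = -2 + 2 = 0) = 0 (attained at k = 1)
  C[0][1] = min over k of (A[0][0] + B[0][1] = 3 + 7 = 10, A[0][1] + B[1][1] = -2 + 3 = 1) = 1 (attained at k = 1)
  C[1][0] = min over k of (A[1][0] + B[0][0] = 0 + 9 = 9, A[1][1] + B[1][0] = 7 + 2 = 9) = 9 (attained at k = 0)
  C[1][1] = min over k of (A[1][0] + B[0][1] = 0 + 7 = 7, A[1][1] + B[1][1] = 7 + 3 = 10) = 7 (attained at k = 0)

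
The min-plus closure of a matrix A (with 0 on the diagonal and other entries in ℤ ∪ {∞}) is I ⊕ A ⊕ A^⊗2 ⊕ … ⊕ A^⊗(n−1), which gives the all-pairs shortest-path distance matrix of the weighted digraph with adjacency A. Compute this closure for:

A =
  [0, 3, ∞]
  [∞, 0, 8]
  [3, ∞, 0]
Closure =
  [0, 3, 11]
  [11, 0, 8]
  [3, 6, 0]

This is the Floyd-Warshall all-pairs shortest-path computation. For each intermediate vertex k = 0, 1, …, 2, update dist[i][j] ← min(dist[i][j], dist[i][k] + dist[k][j]). The final matrix gives, for each (i, j), the minimum total weight of any directed path from i to j (possibly empty when i = j).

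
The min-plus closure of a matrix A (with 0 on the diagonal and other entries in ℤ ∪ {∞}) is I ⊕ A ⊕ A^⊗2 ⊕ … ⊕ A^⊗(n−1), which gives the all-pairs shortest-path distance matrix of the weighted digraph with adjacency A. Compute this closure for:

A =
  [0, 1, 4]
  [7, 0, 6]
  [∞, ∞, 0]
Closure =
  [0, 1, 4]
  [7, 0, 6]
  [∞, ∞, 0]

This is the Floyd-Warshall all-pairs shortest-path computation. For each intermediate vertex k = 0, 1, …, 2, update dist[i][j] ← min(dist[i][j], dist[i][k] + dist[k][j]). The final matrix gives, for each (i, j), the minimum total weight of any directed path from i to j (possibly empty when i = j).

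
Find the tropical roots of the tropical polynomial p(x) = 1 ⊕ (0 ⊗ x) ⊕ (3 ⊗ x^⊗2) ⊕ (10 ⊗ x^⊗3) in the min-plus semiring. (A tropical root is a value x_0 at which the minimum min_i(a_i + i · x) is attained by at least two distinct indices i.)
Roots: {-7, -3, 1}

Each tropical root is a break point of the lower envelope of the lines y = a_i + i · x (there are 4 lines, with slopes 0, 1, ..., 3). Only the lines that attain the minimum somewhere contribute to roots; other lines are dominated. Here the surviving (envelope) indices are i = 3, i = 2, i = 1, i = 0.
Intersections between consecutive envelope lines give the roots: for adjacent envelope indices i < j the intersection is x = (a_i − a_j) / (j − i). Reading off the sorted break points: {-7, -3, 1}.
Verification: at each break x_0, at least two indices attain the minimum of min_i(a_i + i · x_0).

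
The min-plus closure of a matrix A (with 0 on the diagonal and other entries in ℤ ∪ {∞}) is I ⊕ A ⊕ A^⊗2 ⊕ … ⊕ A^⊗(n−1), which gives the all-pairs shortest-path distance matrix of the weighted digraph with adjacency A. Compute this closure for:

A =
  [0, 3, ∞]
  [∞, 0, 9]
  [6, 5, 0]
Closure =
  [0, 3, 12]
  [15, 0, 9]
  [6, 5, 0]

This is the Floyd-Warshall all-pairs shortest-path computation. For each intermediate vertex k = 0, 1, …, 2, update dist[i][j] ← min(dist[i][j], dist[i][k] + dist[k][j]). The final matrix gives, for each (i, j), the minimum total weight of any directed path from i to j (possibly empty when i = j).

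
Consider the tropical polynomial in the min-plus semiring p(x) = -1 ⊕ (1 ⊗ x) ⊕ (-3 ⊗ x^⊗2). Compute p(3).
p(3) = -1

A tropical monomial a ⊗ x^⊗i evaluates to a + i · x. Evaluating each term at x = 3:
  Term 0 contributes -1 + 0 · 3 = -1
  Term 1 contributes 1 + 1 · 3 = 4
  Term 2 contributes -3 + 2 · 3 = 3
p(3) = ⊕ of these = min[-1, 4, 3] = -1.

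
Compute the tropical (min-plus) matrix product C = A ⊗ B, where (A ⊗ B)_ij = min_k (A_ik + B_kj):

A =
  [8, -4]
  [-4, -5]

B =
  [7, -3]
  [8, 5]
A ⊗ B =
  [4, 1]
  [3, -7]

Apply the min-plus product entry-by-entry:
  C[0][0] = min over k of (A[0][0] + B[0][0] = 8 + 7 = 15, A[0][1] + B[1][0] = -4 + 8 = 4) = 4 (attained at k = 1)
  C[0][1] = min over k of (A[0][0] + B[0][1] = 8 + -3 = 5, A[0][1] + B[1][1] = -4 + 5 = 1) = 1 (attained at k = 1)
  C[1][0] = min over k of (A[1][0] + B[0][0] = -4 + 7 = 3, A[1][1] + B[1][0] = -5 + 8 = 3) = 3 (attained at k = 0)
  C[1][1] = min over k of (A[1][0] + B[0][1] = -4 + -3 = -7, A[1][1] + B[1][1] = -5 + 5 = 0) = -7 (attained at k = 0)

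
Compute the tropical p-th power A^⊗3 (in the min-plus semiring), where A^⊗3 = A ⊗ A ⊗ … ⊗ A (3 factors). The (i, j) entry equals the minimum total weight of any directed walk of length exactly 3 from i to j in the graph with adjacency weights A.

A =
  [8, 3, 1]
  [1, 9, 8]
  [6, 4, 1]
A^⊗3 =
  [6, 6, 3]
  [5, 6, 3]
  [6, 6, 3]

Each entry (A^⊗3)_ij equals the minimum over all length-3 walks i = v_0 → v_1 → … → v_3 = j of Σ_t A[v_t][v_{t+1}]. For example, for (i, j) = (0, 2) we minimise over 9 possible intermediate vertex sequences; the minimum is 3, attained along the walk 0 → 2 → 2 → 2.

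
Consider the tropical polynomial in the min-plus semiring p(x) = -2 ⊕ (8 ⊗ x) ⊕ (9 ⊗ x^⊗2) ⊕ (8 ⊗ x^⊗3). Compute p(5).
p(5) = -2

A tropical monomial a ⊗ x^⊗i evaluates to a + i · x. Evaluating each term at x = 5:
  Term 0 contributes -2 + 0 · 5 = -2
  Term 1 contributes 8 + 1 · 5 = 13
  Term 2 contributes 9 + 2 · 5 = 19
  Term 3 contributes 8 + 3 · 5 = 23
p(5) = ⊕ of these = min[-2, 13, 19, 23] = -2.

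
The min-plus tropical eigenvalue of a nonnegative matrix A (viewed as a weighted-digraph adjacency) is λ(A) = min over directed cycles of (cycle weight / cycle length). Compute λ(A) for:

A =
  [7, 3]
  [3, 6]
λ(A) = 3

Enumerate directed cycles and compute their means (weight / length). Sample:
  cycle 0 → 0: weight = 7, length = 1, mean = 7/1 ≈ 7.000
  cycle 1 → 1: weight = 6, length = 1, mean = 6/1 ≈ 6.000
  cycle 0 → 1 → 0: weight = 6, length = 2, mean = 6/2 ≈ 3.000
  cycle 1 → 0 → 1: weight = 6, length = 2, mean = 6/2 ≈ 3.000
Minimum mean = 3.000, attained e.g. along the cycle 0 → 1 → 0 with weight 6 and length 2. So λ(A) = 6/2 = 3.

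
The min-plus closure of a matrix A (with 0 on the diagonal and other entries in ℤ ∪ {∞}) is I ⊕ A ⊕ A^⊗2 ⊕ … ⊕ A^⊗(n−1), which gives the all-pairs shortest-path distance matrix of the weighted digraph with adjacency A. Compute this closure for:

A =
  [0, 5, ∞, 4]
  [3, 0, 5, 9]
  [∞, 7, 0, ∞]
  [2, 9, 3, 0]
Closure =
  [0, 5, 7, 4]
  [3, 0, 5, 7]
  [10, 7, 0, 14]
  [2, 7, 3, 0]

This is the Floyd-Warshall all-pairs shortest-path computation. For each intermediate vertex k = 0, 1, …, 3, update dist[i][j] ← min(dist[i][j], dist[i][k] + dist[k][j]). The final matrix gives, for each (i, j), the minimum total weight of any directed path from i to j (possibly empty when i = j).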